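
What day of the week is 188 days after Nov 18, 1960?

Nov 18, 1960 is a Friday.
188 mod 7 = 6, so 188 days after a Friday is Friday + 6 = Thursday.

Thursday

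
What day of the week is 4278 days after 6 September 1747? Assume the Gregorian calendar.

Thursday

Sep 6, 1747 is a Wednesday.
4278 mod 7 = 1, so 4278 days after a Wednesday is Wednesday + 1 = Thursday.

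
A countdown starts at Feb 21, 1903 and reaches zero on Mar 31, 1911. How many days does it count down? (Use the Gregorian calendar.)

Feb 21, 1903 → Feb 21, 1904: 365 days.
Feb 21, 1904 → Feb 21, 1905: 366 days (Feb 29, 1904 is in that span).
Feb 21, 1905 → Feb 21, 1906: 365 days.
Feb 21, 1906 → Feb 21, 1907: 365 days.
Feb 21, 1907 → Feb 21, 1908: 365 days.
Feb 21, 1908 → Feb 21, 1909: 366 days (Feb 29, 1908 is in that span).
Feb 21, 1909 → Feb 21, 1910: 365 days.
Feb 21, 1910 → Feb 21, 1911: 365 days.
Feb 21, 1911 → Mar 21, 1911: 28 days (February has 28).
Mar 21, 1911 → Mar 31, 1911: 10 days.
Total: 2960 days.

2960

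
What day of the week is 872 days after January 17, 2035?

Sunday

Jan 17, 2035 is a Wednesday.
872 mod 7 = 4, so 872 days after a Wednesday is Wednesday + 4 = Sunday.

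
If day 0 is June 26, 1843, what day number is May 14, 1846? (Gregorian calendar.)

1053

Jun 26, 1843 → Jun 26, 1844: 366 days (Feb 29, 1844 is in that span).
Jun 26, 1844 → Jun 26, 1845: 365 days.
Jun 26, 1845 → Jul 26, 1845: 30 days (June has 30).
Jul 26, 1845 → Aug 26, 1845: 31 days (July has 31).
Aug 26, 1845 → Sep 26, 1845: 31 days (August has 31).
Sep 26, 1845 → Oct 26, 1845: 30 days (September has 30).
Oct 26, 1845 → Nov 26, 1845: 31 days (October has 31).
Nov 26, 1845 → Dec 26, 1845: 30 days (November has 30).
Dec 26, 1845 → Jan 26, 1846: 31 days (December has 31).
Jan 26, 1846 → Feb 26, 1846: 31 days (January has 31).
Feb 26, 1846 → Mar 26, 1846: 28 days (February has 28).
Mar 26, 1846 → Apr 26, 1846: 31 days (March has 31).
Apr 26, 1846 → May 14, 1846: 18 days.
Total: 1053 days.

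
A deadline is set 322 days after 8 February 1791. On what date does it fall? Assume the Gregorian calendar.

Feb has 28 days: +21 → Mar 1, 1791 (301 left).
Mar has 31 days: +31 → Apr 1, 1791 (270 left).
Apr has 30 days: +30 → May 1, 1791 (240 left).
May has 31 days: +31 → Jun 1, 1791 (209 left).
Jun has 30 days: +30 → Jul 1, 1791 (179 left).
Jul has 31 days: +31 → Aug 1, 1791 (148 left).
Aug has 31 days: +31 → Sep 1, 1791 (117 left).
Sep has 30 days: +30 → Oct 1, 1791 (87 left).
Oct has 31 days: +31 → Nov 1, 1791 (56 left).
Nov has 30 days: +30 → Dec 1, 1791 (26 left).
+26 → Dec 27, 1791.

December 27, 1791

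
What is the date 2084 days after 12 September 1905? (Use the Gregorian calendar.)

May 28, 1911

+365 (one year) → Sep 12, 1906 (1719 left).
+365 (one year) → Sep 12, 1907 (1354 left).
+366 (one year; includes Feb 29, 1908) → Sep 12, 1908 (988 left).
+365 (one year) → Sep 12, 1909 (623 left).
+365 (one year) → Sep 12, 1910 (258 left).
Sep has 30 days: +19 → Oct 1, 1910 (239 left).
Oct has 31 days: +31 → Nov 1, 1910 (208 left).
Nov has 30 days: +30 → Dec 1, 1910 (178 left).
Dec has 31 days: +31 → Jan 1, 1911 (147 left).
Jan has 31 days: +31 → Feb 1, 1911 (116 left).
Feb has 28 days: +28 → Mar 1, 1911 (88 left).
Mar has 31 days: +31 → Apr 1, 1911 (57 left).
Apr has 30 days: +30 → May 1, 1911 (27 left).
+27 → May 28, 1911.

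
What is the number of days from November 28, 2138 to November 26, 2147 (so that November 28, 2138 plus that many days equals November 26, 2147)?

3285

Nov 28, 2138 → Nov 28, 2139: 365 days.
Nov 28, 2139 → Nov 28, 2140: 366 days (Feb 29, 2140 is in that span).
Nov 28, 2140 → Nov 28, 2141: 365 days.
Nov 28, 2141 → Nov 28, 2142: 365 days.
Nov 28, 2142 → Nov 28, 2143: 365 days.
Nov 28, 2143 → Nov 28, 2144: 366 days (Feb 29, 2144 is in that span).
Nov 28, 2144 → Nov 28, 2145: 365 days.
Nov 28, 2145 → Nov 28, 2146: 365 days.
Nov 28, 2146 → Dec 28, 2146: 30 days (November has 30).
Dec 28, 2146 → Jan 28, 2147: 31 days (December has 31).
Jan 28, 2147 → Feb 28, 2147: 31 days (January has 31).
Feb 28, 2147 → Mar 28, 2147: 28 days (February has 28).
Mar 28, 2147 → Apr 28, 2147: 31 days (March has 31).
Apr 28, 2147 → May 28, 2147: 30 days (April has 30).
May 28, 2147 → Jun 28, 2147: 31 days (May has 31).
Jun 28, 2147 → Jul 28, 2147: 30 days (June has 30).
Jul 28, 2147 → Aug 28, 2147: 31 days (July has 31).
Aug 28, 2147 → Sep 28, 2147: 31 days (August has 31).
Sep 28, 2147 → Oct 28, 2147: 30 days (September has 30).
Oct 28, 2147 → Nov 26, 2147: 29 days.
Total: 3285 days.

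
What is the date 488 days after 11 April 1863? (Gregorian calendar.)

August 11, 1864

+366 (one year; includes Feb 29, 1864) → Apr 11, 1864 (122 left).
Apr has 30 days: +20 → May 1, 1864 (102 left).
May has 31 days: +31 → Jun 1, 1864 (71 left).
Jun has 30 days: +30 → Jul 1, 1864 (41 left).
Jul has 31 days: +31 → Aug 1, 1864 (10 left).
+10 → Aug 11, 1864.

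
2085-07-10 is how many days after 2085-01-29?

162

Jan 29, 2085 → Feb 28, 2085: 30 days (January has 31).
Feb 28, 2085 → Mar 28, 2085: 28 days (February has 28).
Mar 28, 2085 → Apr 28, 2085: 31 days (March has 31).
Apr 28, 2085 → May 28, 2085: 30 days (April has 30).
May 28, 2085 → Jun 28, 2085: 31 days (May has 31).
Jun 28, 2085 → Jul 10, 2085: 12 days.
Total: 162 days.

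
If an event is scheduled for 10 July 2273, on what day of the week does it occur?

Doomsday rule: the anchor day for the 2200s is Friday. For year 73: 73÷12 = 6 r 1, and 1÷4 = 0, so 6+1+0 = 7.
Friday + 7 ≡ Friday — that's 2273's doomsday.
In July the doomsday date is Jul 11.
Jul 10 is 1 day before Jul 11; 1 mod 7 = 1, so Friday − 1 = Thursday.

Thursday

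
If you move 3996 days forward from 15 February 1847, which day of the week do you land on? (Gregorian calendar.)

Sunday

First find the weekday of Feb 15, 1847. Doomsday rule: the anchor day for the 1800s is Friday. For year 47: 47÷12 = 3 r 11, and 11÷4 = 2, so 3+11+2 = 16.
Friday + 16 ≡ Sunday — that's 1847's doomsday.
In February the doomsday date is Feb 28 (1847 is not a leap year).
Feb 15 is 13 days before Feb 28; 13 mod 7 = 6, so Sunday − 6 = Monday.
3996 mod 7 = 6, so 3996 days after a Monday is Monday + 6 = Sunday.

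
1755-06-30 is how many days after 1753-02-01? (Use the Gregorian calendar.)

879

Feb 1, 1753 → Feb 1, 1754: 365 days.
Feb 1, 1754 → Feb 1, 1755: 365 days.
Feb 1, 1755 → Mar 1, 1755: 28 days (February has 28).
Mar 1, 1755 → Apr 1, 1755: 31 days (March has 31).
Apr 1, 1755 → May 1, 1755: 30 days (April has 30).
May 1, 1755 → Jun 1, 1755: 31 days (May has 31).
Jun 1, 1755 → Jun 30, 1755: 29 days.
Total: 879 days.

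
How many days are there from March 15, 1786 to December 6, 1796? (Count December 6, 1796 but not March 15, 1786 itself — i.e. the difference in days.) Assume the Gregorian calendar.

3919

Mar 15, 1786 → Mar 15, 1787: 365 days.
Mar 15, 1787 → Mar 15, 1788: 366 days (Feb 29, 1788 is in that span).
Mar 15, 1788 → Mar 15, 1789: 365 days.
Mar 15, 1789 → Mar 15, 1790: 365 days.
Mar 15, 1790 → Mar 15, 1791: 365 days.
Mar 15, 1791 → Mar 15, 1792: 366 days (Feb 29, 1792 is in that span).
Mar 15, 1792 → Mar 15, 1793: 365 days.
Mar 15, 1793 → Mar 15, 1794: 365 days.
Mar 15, 1794 → Mar 15, 1795: 365 days.
Mar 15, 1795 → Mar 15, 1796: 366 days (Feb 29, 1796 is in that span).
Mar 15, 1796 → Apr 15, 1796: 31 days (March has 31).
Apr 15, 1796 → May 15, 1796: 30 days (April has 30).
May 15, 1796 → Jun 15, 1796: 31 days (May has 31).
Jun 15, 1796 → Jul 15, 1796: 30 days (June has 30).
Jul 15, 1796 → Aug 15, 1796: 31 days (July has 31).
Aug 15, 1796 → Sep 15, 1796: 31 days (August has 31).
Sep 15, 1796 → Oct 15, 1796: 30 days (September has 30).
Oct 15, 1796 → Nov 15, 1796: 31 days (October has 31).
Nov 15, 1796 → Dec 6, 1796: 21 days.
Total: 3919 days.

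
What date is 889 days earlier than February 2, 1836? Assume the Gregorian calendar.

−365 (one year) → Feb 2, 1835 (524 left).
−365 (one year) → Feb 2, 1834 (159 left).
−2 → Jan 31, 1834 (end of Jan, 31 days; 157 left).
−31 → Dec 31, 1833 (end of Dec, 31 days; 126 left).
−31 → Nov 30, 1833 (end of Nov, 30 days; 95 left).
−30 → Oct 31, 1833 (end of Oct, 31 days; 65 left).
−31 → Sep 30, 1833 (end of Sep, 30 days; 34 left).
−30 → Aug 31, 1833 (end of Aug, 31 days; 4 left).
−4 → Aug 27, 1833.

August 27, 1833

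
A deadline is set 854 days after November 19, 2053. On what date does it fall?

+365 (one year) → Nov 19, 2054 (489 left).
+365 (one year) → Nov 19, 2055 (124 left).
Nov has 30 days: +12 → Dec 1, 2055 (112 left).
Dec has 31 days: +31 → Jan 1, 2056 (81 left).
Jan has 31 days: +31 → Feb 1, 2056 (50 left).
Feb has 29 days: +29 → Mar 1, 2056 (21 left).
+21 → Mar 22, 2056.

March 22, 2056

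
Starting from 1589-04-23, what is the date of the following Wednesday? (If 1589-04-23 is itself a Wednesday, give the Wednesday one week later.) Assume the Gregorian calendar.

Apr 23, 1589 is a Sunday.
From Sunday to the next Wednesday is 3 days.
Apr 23, 1589 + 3 = Apr 26, 1589.

April 26, 1589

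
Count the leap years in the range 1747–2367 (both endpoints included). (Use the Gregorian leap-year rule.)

150

Multiples of 4 in [1747,2367]: 155.
Of those, multiples of 100: 6 (not leap unless ÷400).
Multiples of 400: 1.
Leap years = 155 − 6 + 1 = 150.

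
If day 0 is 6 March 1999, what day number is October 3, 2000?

577

Mar 6, 1999 → Mar 6, 2000: 366 days (Feb 29, 2000 is in that span).
Mar 6, 2000 → Apr 6, 2000: 31 days (March has 31).
Apr 6, 2000 → May 6, 2000: 30 days (April has 30).
May 6, 2000 → Jun 6, 2000: 31 days (May has 31).
Jun 6, 2000 → Jul 6, 2000: 30 days (June has 30).
Jul 6, 2000 → Aug 6, 2000: 31 days (July has 31).
Aug 6, 2000 → Sep 6, 2000: 31 days (August has 31).
Sep 6, 2000 → Oct 3, 2000: 27 days.
Total: 577 days.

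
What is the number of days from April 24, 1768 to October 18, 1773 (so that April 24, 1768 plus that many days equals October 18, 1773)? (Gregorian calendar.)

Apr 24, 1768 → Apr 24, 1769: 365 days.
Apr 24, 1769 → Apr 24, 1770: 365 days.
Apr 24, 1770 → Apr 24, 1771: 365 days.
Apr 24, 1771 → Apr 24, 1772: 366 days (Feb 29, 1772 is in that span).
Apr 24, 1772 → Apr 24, 1773: 365 days.
Apr 24, 1773 → May 24, 1773: 30 days (April has 30).
May 24, 1773 → Jun 24, 1773: 31 days (May has 31).
Jun 24, 1773 → Jul 24, 1773: 30 days (June has 30).
Jul 24, 1773 → Aug 24, 1773: 31 days (July has 31).
Aug 24, 1773 → Sep 24, 1773: 31 days (August has 31).
Sep 24, 1773 → Oct 18, 1773: 24 days.
Total: 2003 days.

2003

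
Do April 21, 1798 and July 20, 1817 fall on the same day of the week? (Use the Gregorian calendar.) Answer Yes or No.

From Apr 21, 1798 to Jul 20, 1817 is 7029 days.
7029 mod 7 = 1, so they are different weekdays.
(Apr 21, 1798 is a Saturday; Jul 20, 1817 is a Sunday.)

No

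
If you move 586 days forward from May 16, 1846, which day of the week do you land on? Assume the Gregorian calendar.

Thursday

May 16, 1846 is a Saturday.
586 mod 7 = 5, so 586 days after a Saturday is Saturday + 5 = Thursday.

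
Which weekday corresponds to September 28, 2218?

Monday

Doomsday rule: the anchor day for the 2200s is Friday. For year 18: 18÷12 = 1 r 6, and 6÷4 = 1, so 1+6+1 = 8.
Friday + 8 ≡ Saturday — that's 2218's doomsday.
In September the doomsday date is Sep 5.
Sep 28 is 23 days after Sep 5; 23 mod 7 = 2, so Saturday + 2 = Monday.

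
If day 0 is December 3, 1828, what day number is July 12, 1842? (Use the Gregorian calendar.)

Dec 3, 1828 → Dec 3, 1829: 365 days.
Dec 3, 1829 → Dec 3, 1830: 365 days.
Dec 3, 1830 → Dec 3, 1831: 365 days.
Dec 3, 1831 → Dec 3, 1832: 366 days (Feb 29, 1832 is in that span).
Dec 3, 1832 → Dec 3, 1833: 365 days.
Dec 3, 1833 → Dec 3, 1834: 365 days.
Dec 3, 1834 → Dec 3, 1835: 365 days.
Dec 3, 1835 → Dec 3, 1836: 366 days (Feb 29, 1836 is in that span).
Dec 3, 1836 → Dec 3, 1837: 365 days.
Dec 3, 1837 → Dec 3, 1838: 365 days.
Dec 3, 1838 → Dec 3, 1839: 365 days.
Dec 3, 1839 → Dec 3, 1840: 366 days (Feb 29, 1840 is in that span).
Dec 3, 1840 → Dec 3, 1841: 365 days.
Dec 3, 1841 → Jan 3, 1842: 31 days (December has 31).
Jan 3, 1842 → Feb 3, 1842: 31 days (January has 31).
Feb 3, 1842 → Mar 3, 1842: 28 days (February has 28).
Mar 3, 1842 → Apr 3, 1842: 31 days (March has 31).
Apr 3, 1842 → May 3, 1842: 30 days (April has 30).
May 3, 1842 → Jun 3, 1842: 31 days (May has 31).
Jun 3, 1842 → Jul 3, 1842: 30 days (June has 30).
Jul 3, 1842 → Jul 12, 1842: 9 days.
Total: 4969 days.

4969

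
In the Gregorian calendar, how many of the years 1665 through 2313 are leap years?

Multiples of 4 in [1665,2313]: 162.
Of those, multiples of 100: 7 (not leap unless ÷400).
Multiples of 400: 1.
Leap years = 162 − 7 + 1 = 156.

156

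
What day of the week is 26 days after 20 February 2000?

First find the weekday of Feb 20, 2000. Doomsday rule: the anchor day for the 2000s is Tuesday. For year 00: 0÷12 = 0 r 0, and 0÷4 = 0, so 0+0+0 = 0.
Tuesday + 0 ≡ Tuesday — that's 2000's doomsday.
In February the doomsday date is Feb 29 (2000 is a leap year (divisible by 400)).
Feb 20 is 9 days before Feb 29; 9 mod 7 = 2, so Tuesday − 2 = Sunday.
26 mod 7 = 5, so 26 days after a Sunday is Sunday + 5 = Friday.

Friday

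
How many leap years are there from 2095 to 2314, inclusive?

Multiples of 4 in [2095,2314]: 55.
Of those, multiples of 100: 3 (not leap unless ÷400).
Multiples of 400: 0.
Leap years = 55 − 3 + 0 = 52.

52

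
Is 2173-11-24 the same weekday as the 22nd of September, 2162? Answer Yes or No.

Yes

From Sep 22, 2162 to Nov 24, 2173 is 4081 days.
4081 mod 7 = 0, so they are the same weekday.
(Sep 22, 2162 is a Wednesday; Nov 24, 2173 is a Wednesday.)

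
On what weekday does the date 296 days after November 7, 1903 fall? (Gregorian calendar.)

Nov 7, 1903 is a Saturday.
296 mod 7 = 2, so 296 days after a Saturday is Saturday + 2 = Monday.

Monday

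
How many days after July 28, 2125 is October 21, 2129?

1546

Jul 28, 2125 → Jul 28, 2126: 365 days.
Jul 28, 2126 → Jul 28, 2127: 365 days.
Jul 28, 2127 → Jul 28, 2128: 366 days (Feb 29, 2128 is in that span).
Jul 28, 2128 → Jul 28, 2129: 365 days.
Jul 28, 2129 → Aug 28, 2129: 31 days (July has 31).
Aug 28, 2129 → Sep 28, 2129: 31 days (August has 31).
Sep 28, 2129 → Oct 21, 2129: 23 days.
Total: 1546 days.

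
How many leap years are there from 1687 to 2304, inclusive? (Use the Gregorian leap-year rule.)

149

Multiples of 4 in [1687,2304]: 155.
Of those, multiples of 100: 7 (not leap unless ÷400).
Multiples of 400: 1.
Leap years = 155 − 7 + 1 = 149.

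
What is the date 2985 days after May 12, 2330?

July 14, 2338

+365 (one year) → May 12, 2331 (2620 left).
+366 (one year; includes Feb 29, 2332) → May 12, 2332 (2254 left).
+365 (one year) → May 12, 2333 (1889 left).
+365 (one year) → May 12, 2334 (1524 left).
+365 (one year) → May 12, 2335 (1159 left).
+366 (one year; includes Feb 29, 2336) → May 12, 2336 (793 left).
+365 (one year) → May 12, 2337 (428 left).
+365 (one year) → May 12, 2338 (63 left).
May has 31 days: +20 → Jun 1, 2338 (43 left).
Jun has 30 days: +30 → Jul 1, 2338 (13 left).
+13 → Jul 14, 2338.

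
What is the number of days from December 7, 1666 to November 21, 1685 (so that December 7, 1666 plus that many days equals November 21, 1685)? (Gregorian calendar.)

6924

Dec 7, 1666 → Dec 7, 1667: 365 days.
Dec 7, 1667 → Dec 7, 1668: 366 days (Feb 29, 1668 is in that span).
Dec 7, 1668 → Dec 7, 1669: 365 days.
Dec 7, 1669 → Dec 7, 1670: 365 days.
Dec 7, 1670 → Dec 7, 1671: 365 days.
Dec 7, 1671 → Dec 7, 1672: 366 days (Feb 29, 1672 is in that span).
Dec 7, 1672 → Dec 7, 1673: 365 days.
Dec 7, 1673 → Dec 7, 1674: 365 days.
Dec 7, 1674 → Dec 7, 1675: 365 days.
Dec 7, 1675 → Dec 7, 1676: 366 days (Feb 29, 1676 is in that span).
Dec 7, 1676 → Dec 7, 1677: 365 days.
Dec 7, 1677 → Dec 7, 1678: 365 days.
Dec 7, 1678 → Dec 7, 1679: 365 days.
Dec 7, 1679 → Dec 7, 1680: 366 days (Feb 29, 1680 is in that span).
Dec 7, 1680 → Dec 7, 1681: 365 days.
Dec 7, 1681 → Dec 7, 1682: 365 days.
Dec 7, 1682 → Dec 7, 1683: 365 days.
Dec 7, 1683 → Dec 7, 1684: 366 days (Feb 29, 1684 is in that span).
Dec 7, 1684 → Jan 7, 1685: 31 days (December has 31).
Jan 7, 1685 → Feb 7, 1685: 31 days (January has 31).
Feb 7, 1685 → Mar 7, 1685: 28 days (February has 28).
Mar 7, 1685 → Apr 7, 1685: 31 days (March has 31).
Apr 7, 1685 → May 7, 1685: 30 days (April has 30).
May 7, 1685 → Jun 7, 1685: 31 days (May has 31).
Jun 7, 1685 → Jul 7, 1685: 30 days (June has 30).
Jul 7, 1685 → Aug 7, 1685: 31 days (July has 31).
Aug 7, 1685 → Sep 7, 1685: 31 days (August has 31).
Sep 7, 1685 → Oct 7, 1685: 30 days (September has 30).
Oct 7, 1685 → Nov 7, 1685: 31 days (October has 31).
Nov 7, 1685 → Nov 21, 1685: 14 days.
Total: 6924 days.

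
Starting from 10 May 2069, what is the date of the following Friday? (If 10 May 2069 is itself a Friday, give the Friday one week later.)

May 10, 2069 is a Friday.
From Friday to the next Friday is 7 days.
May 10, 2069 + 7 = May 17, 2069.

May 17, 2069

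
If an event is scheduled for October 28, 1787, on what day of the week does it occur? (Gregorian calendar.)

Sunday

Doomsday rule: the anchor day for the 1700s is Sunday. For year 87: 87÷12 = 7 r 3, and 3÷4 = 0, so 7+3+0 = 10.
Sunday + 10 ≡ Wednesday — that's 1787's doomsday.
In October the doomsday date is Oct 10.
Oct 28 is 18 days after Oct 10; 18 mod 7 = 4, so Wednesday + 4 = Sunday.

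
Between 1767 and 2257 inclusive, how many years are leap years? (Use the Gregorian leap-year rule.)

119

Multiples of 4 in [1767,2257]: 123.
Of those, multiples of 100: 5 (not leap unless ÷400).
Multiples of 400: 1.
Leap years = 123 − 5 + 1 = 119.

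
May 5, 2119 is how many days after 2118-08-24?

Aug 24, 2118 → Sep 24, 2118: 31 days (August has 31).
Sep 24, 2118 → Oct 24, 2118: 30 days (September has 30).
Oct 24, 2118 → Nov 24, 2118: 31 days (October has 31).
Nov 24, 2118 → Dec 24, 2118: 30 days (November has 30).
Dec 24, 2118 → Jan 24, 2119: 31 days (December has 31).
Jan 24, 2119 → Feb 24, 2119: 31 days (January has 31).
Feb 24, 2119 → Mar 24, 2119: 28 days (February has 28).
Mar 24, 2119 → Apr 24, 2119: 31 days (March has 31).
Apr 24, 2119 → May 5, 2119: 11 days.
Total: 254 days.

254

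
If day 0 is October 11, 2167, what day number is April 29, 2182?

5314

Oct 11, 2167 → Oct 11, 2168: 366 days (Feb 29, 2168 is in that span).
Oct 11, 2168 → Oct 11, 2169: 365 days.
Oct 11, 2169 → Oct 11, 2170: 365 days.
Oct 11, 2170 → Oct 11, 2171: 365 days.
Oct 11, 2171 → Oct 11, 2172: 366 days (Feb 29, 2172 is in that span).
Oct 11, 2172 → Oct 11, 2173: 365 days.
Oct 11, 2173 → Oct 11, 2174: 365 days.
Oct 11, 2174 → Oct 11, 2175: 365 days.
Oct 11, 2175 → Oct 11, 2176: 366 days (Feb 29, 2176 is in that span).
Oct 11, 2176 → Oct 11, 2177: 365 days.
Oct 11, 2177 → Oct 11, 2178: 365 days.
Oct 11, 2178 → Oct 11, 2179: 365 days.
Oct 11, 2179 → Oct 11, 2180: 366 days (Feb 29, 2180 is in that span).
Oct 11, 2180 → Oct 11, 2181: 365 days.
Oct 11, 2181 → Nov 11, 2181: 31 days (October has 31).
Nov 11, 2181 → Dec 11, 2181: 30 days (November has 30).
Dec 11, 2181 → Jan 11, 2182: 31 days (December has 31).
Jan 11, 2182 → Feb 11, 2182: 31 days (January has 31).
Feb 11, 2182 → Mar 11, 2182: 28 days (February has 28).
Mar 11, 2182 → Apr 11, 2182: 31 days (March has 31).
Apr 11, 2182 → Apr 29, 2182: 18 days.
Total: 5314 days.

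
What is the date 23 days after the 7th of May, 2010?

+23 → May 30, 2010.

May 30, 2010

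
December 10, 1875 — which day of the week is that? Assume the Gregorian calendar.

Friday

Doomsday rule: the anchor day for the 1800s is Friday. For year 75: 75÷12 = 6 r 3, and 3÷4 = 0, so 6+3+0 = 9.
Friday + 9 ≡ Sunday — that's 1875's doomsday.
In December the doomsday date is Dec 12.
Dec 10 is 2 days before Dec 12; 2 mod 7 = 2, so Sunday − 2 = Friday.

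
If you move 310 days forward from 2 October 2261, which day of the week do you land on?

Friday

Oct 2, 2261 is a Wednesday.
310 mod 7 = 2, so 310 days after a Wednesday is Wednesday + 2 = Friday.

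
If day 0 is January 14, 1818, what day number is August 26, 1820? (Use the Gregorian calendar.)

955

Jan 14, 1818 → Jan 14, 1819: 365 days.
Jan 14, 1819 → Jan 14, 1820: 365 days.
Jan 14, 1820 → Feb 14, 1820: 31 days (January has 31).
Feb 14, 1820 → Mar 14, 1820: 29 days (February has 29).
Mar 14, 1820 → Apr 14, 1820: 31 days (March has 31).
Apr 14, 1820 → May 14, 1820: 30 days (April has 30).
May 14, 1820 → Jun 14, 1820: 31 days (May has 31).
Jun 14, 1820 → Jul 14, 1820: 30 days (June has 30).
Jul 14, 1820 → Aug 14, 1820: 31 days (July has 31).
Aug 14, 1820 → Aug 26, 1820: 12 days.
Total: 955 days.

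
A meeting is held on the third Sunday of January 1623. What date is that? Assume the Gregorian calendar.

January 15, 1623

January 1, 1623 is a Sunday.
The first Sunday is therefore January 1 (same day).
The third Sunday is 1 + 2×7 = January 15.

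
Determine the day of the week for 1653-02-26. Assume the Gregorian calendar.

Wednesday

Doomsday rule: the anchor day for the 1600s is Tuesday. For year 53: 53÷12 = 4 r 5, and 5÷4 = 1, so 4+5+1 = 10.
Tuesday + 10 ≡ Friday — that's 1653's doomsday.
In February the doomsday date is Feb 28 (1653 is not a leap year).
Feb 26 is 2 days before Feb 28; 2 mod 7 = 2, so Friday − 2 = Wednesday.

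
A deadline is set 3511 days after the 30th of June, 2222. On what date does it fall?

+365 (one year) → Jun 30, 2223 (3146 left).
+366 (one year; includes Feb 29, 2224) → Jun 30, 2224 (2780 left).
+365 (one year) → Jun 30, 2225 (2415 left).
+365 (one year) → Jun 30, 2226 (2050 left).
+365 (one year) → Jun 30, 2227 (1685 left).
+366 (one year; includes Feb 29, 2228) → Jun 30, 2228 (1319 left).
+365 (one year) → Jun 30, 2229 (954 left).
+365 (one year) → Jun 30, 2230 (589 left).
+365 (one year) → Jun 30, 2231 (224 left).
Jun has 30 days: +1 → Jul 1, 2231 (223 left).
Jul has 31 days: +31 → Aug 1, 2231 (192 left).
Aug has 31 days: +31 → Sep 1, 2231 (161 left).
Sep has 30 days: +30 → Oct 1, 2231 (131 left).
Oct has 31 days: +31 → Nov 1, 2231 (100 left).
Nov has 30 days: +30 → Dec 1, 2231 (70 left).
Dec has 31 days: +31 → Jan 1, 2232 (39 left).
Jan has 31 days: +31 → Feb 1, 2232 (8 left).
+8 → Feb 9, 2232.

February 9, 2232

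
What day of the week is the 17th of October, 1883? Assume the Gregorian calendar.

Doomsday rule: the anchor day for the 1800s is Friday. For year 83: 83÷12 = 6 r 11, and 11÷4 = 2, so 6+11+2 = 19.
Friday + 19 ≡ Wednesday — that's 1883's doomsday.
In October the doomsday date is Oct 10.
Oct 17 is 7 days after Oct 10; 7 mod 7 = 0, so Wednesday + 0 = Wednesday.

Wednesday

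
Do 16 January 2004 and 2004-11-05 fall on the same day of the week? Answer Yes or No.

Yes

From Jan 16, 2004 to Nov 5, 2004 is 294 days.
294 mod 7 = 0, so they are the same weekday.
(Jan 16, 2004 is a Friday; Nov 5, 2004 is a Friday.)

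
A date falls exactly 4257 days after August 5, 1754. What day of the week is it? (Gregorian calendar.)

Tuesday

First find the weekday of Aug 5, 1754. Doomsday rule: the anchor day for the 1700s is Sunday. For year 54: 54÷12 = 4 r 6, and 6÷4 = 1, so 4+6+1 = 11.
Sunday + 11 ≡ Thursday — that's 1754's doomsday.
In August the doomsday date is Aug 8.
Aug 5 is 3 days before Aug 8; 3 mod 7 = 3, so Thursday − 3 = Monday.
4257 mod 7 = 1, so 4257 days after a Monday is Monday + 1 = Tuesday.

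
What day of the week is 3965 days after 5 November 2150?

Nov 5, 2150 is a Thursday.
3965 mod 7 = 3, so 3965 days after a Thursday is Thursday + 3 = Sunday.

Sunday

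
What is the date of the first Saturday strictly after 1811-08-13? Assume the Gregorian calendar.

Aug 13, 1811 is a Tuesday.
From Tuesday to the next Saturday is 4 days.
Aug 13, 1811 + 4 = Aug 17, 1811.

August 17, 1811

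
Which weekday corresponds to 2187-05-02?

Doomsday rule: the anchor day for the 2100s is Sunday. For year 87: 87÷12 = 7 r 3, and 3÷4 = 0, so 7+3+0 = 10.
Sunday + 10 ≡ Wednesday — that's 2187's doomsday.
In May the doomsday date is May 9.
May 2 is 7 days before May 9; 7 mod 7 = 0, so Wednesday − 0 = Wednesday.

Wednesday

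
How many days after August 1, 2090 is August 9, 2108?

6582

Aug 1, 2090 → Aug 1, 2091: 365 days.
Aug 1, 2091 → Aug 1, 2092: 366 days (Feb 29, 2092 is in that span).
Aug 1, 2092 → Aug 1, 2093: 365 days.
Aug 1, 2093 → Aug 1, 2094: 365 days.
Aug 1, 2094 → Aug 1, 2095: 365 days.
Aug 1, 2095 → Aug 1, 2096: 366 days (Feb 29, 2096 is in that span).
Aug 1, 2096 → Aug 1, 2097: 365 days.
Aug 1, 2097 → Aug 1, 2098: 365 days.
Aug 1, 2098 → Aug 1, 2099: 365 days.
Aug 1, 2099 → Aug 1, 2100: 365 days.
Aug 1, 2100 → Aug 1, 2101: 365 days.
Aug 1, 2101 → Aug 1, 2102: 365 days.
Aug 1, 2102 → Aug 1, 2103: 365 days.
Aug 1, 2103 → Aug 1, 2104: 366 days (Feb 29, 2104 is in that span).
Aug 1, 2104 → Aug 1, 2105: 365 days.
Aug 1, 2105 → Aug 1, 2106: 365 days.
Aug 1, 2106 → Aug 1, 2107: 365 days.
Aug 1, 2107 → Sep 1, 2107: 31 days (August has 31).
Sep 1, 2107 → Oct 1, 2107: 30 days (September has 30).
Oct 1, 2107 → Nov 1, 2107: 31 days (October has 31).
Nov 1, 2107 → Dec 1, 2107: 30 days (November has 30).
Dec 1, 2107 → Jan 1, 2108: 31 days (December has 31).
Jan 1, 2108 → Feb 1, 2108: 31 days (January has 31).
Feb 1, 2108 → Mar 1, 2108: 29 days (February has 29).
Mar 1, 2108 → Apr 1, 2108: 31 days (March has 31).
Apr 1, 2108 → May 1, 2108: 30 days (April has 30).
May 1, 2108 → Jun 1, 2108: 31 days (May has 31).
Jun 1, 2108 → Jul 1, 2108: 30 days (June has 30).
Jul 1, 2108 → Aug 1, 2108: 31 days (July has 31).
Aug 1, 2108 → Aug 9, 2108: 8 days.
Total: 6582 days.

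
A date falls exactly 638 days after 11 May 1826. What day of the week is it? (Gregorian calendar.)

First find the weekday of May 11, 1826. Doomsday rule: the anchor day for the 1800s is Friday. For year 26: 26÷12 = 2 r 2, and 2÷4 = 0, so 2+2+0 = 4.
Friday + 4 ≡ Tuesday — that's 1826's doomsday.
In May the doomsday date is May 9.
May 11 is 2 days after May 9; 2 mod 7 = 2, so Tuesday + 2 = Thursday.
638 mod 7 = 1, so 638 days after a Thursday is Thursday + 1 = Friday.

Friday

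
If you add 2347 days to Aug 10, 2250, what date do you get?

January 12, 2257

+365 (one year) → Aug 10, 2251 (1982 left).
+366 (one year; includes Feb 29, 2252) → Aug 10, 2252 (1616 left).
+365 (one year) → Aug 10, 2253 (1251 left).
+365 (one year) → Aug 10, 2254 (886 left).
+365 (one year) → Aug 10, 2255 (521 left).
+366 (one year; includes Feb 29, 2256) → Aug 10, 2256 (155 left).
Aug has 31 days: +22 → Sep 1, 2256 (133 left).
Sep has 30 days: +30 → Oct 1, 2256 (103 left).
Oct has 31 days: +31 → Nov 1, 2256 (72 left).
Nov has 30 days: +30 → Dec 1, 2256 (42 left).
Dec has 31 days: +31 → Jan 1, 2257 (11 left).
+11 → Jan 12, 2257.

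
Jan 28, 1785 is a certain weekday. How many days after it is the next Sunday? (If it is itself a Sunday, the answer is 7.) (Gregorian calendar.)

Jan 28, 1785 is a Friday.
From Friday to the next Sunday is 2 days.

2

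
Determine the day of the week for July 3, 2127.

Thursday

Doomsday rule: the anchor day for the 2100s is Sunday. For year 27: 27÷12 = 2 r 3, and 3÷4 = 0, so 2+3+0 = 5.
Sunday + 5 ≡ Friday — that's 2127's doomsday.
In July the doomsday date is Jul 11.
Jul 3 is 8 days before Jul 11; 8 mod 7 = 1, so Friday − 1 = Thursday.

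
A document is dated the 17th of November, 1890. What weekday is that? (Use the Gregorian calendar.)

Monday

Doomsday rule: the anchor day for the 1800s is Friday. For year 90: 90÷12 = 7 r 6, and 6÷4 = 1, so 7+6+1 = 14.
Friday + 14 ≡ Friday — that's 1890's doomsday.
In November the doomsday date is Nov 7.
Nov 17 is 10 days after Nov 7; 10 mod 7 = 3, so Friday + 3 = Monday.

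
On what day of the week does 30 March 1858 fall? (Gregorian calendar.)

Doomsday rule: the anchor day for the 1800s is Friday. For year 58: 58÷12 = 4 r 10, and 10÷4 = 2, so 4+10+2 = 16.
Friday + 16 ≡ Sunday — that's 1858's doomsday.
In March the doomsday date is Mar 14.
Mar 30 is 16 days after Mar 14; 16 mod 7 = 2, so Sunday + 2 = Tuesday.

Tuesday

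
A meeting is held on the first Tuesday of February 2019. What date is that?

February 1, 2019 is a Friday.
The first Tuesday is therefore February 5 (4 days later).

February 5, 2019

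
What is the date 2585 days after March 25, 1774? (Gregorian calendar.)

+365 (one year) → Mar 25, 1775 (2220 left).
+366 (one year; includes Feb 29, 1776) → Mar 25, 1776 (1854 left).
+365 (one year) → Mar 25, 1777 (1489 left).
+365 (one year) → Mar 25, 1778 (1124 left).
+365 (one year) → Mar 25, 1779 (759 left).
+366 (one year; includes Feb 29, 1780) → Mar 25, 1780 (393 left).
Mar has 31 days: +7 → Apr 1, 1780 (386 left).
Apr has 30 days: +30 → May 1, 1780 (356 left).
May has 31 days: +31 → Jun 1, 1780 (325 left).
Jun has 30 days: +30 → Jul 1, 1780 (295 left).
Jul has 31 days: +31 → Aug 1, 1780 (264 left).
Aug has 31 days: +31 → Sep 1, 1780 (233 left).
Sep has 30 days: +30 → Oct 1, 1780 (203 left).
Oct has 31 days: +31 → Nov 1, 1780 (172 left).
Nov has 30 days: +30 → Dec 1, 1780 (142 left).
Dec has 31 days: +31 → Jan 1, 1781 (111 left).
Jan has 31 days: +31 → Feb 1, 1781 (80 left).
Feb has 28 days: +28 → Mar 1, 1781 (52 left).
Mar has 31 days: +31 → Apr 1, 1781 (21 left).
+21 → Apr 22, 1781.

April 22, 1781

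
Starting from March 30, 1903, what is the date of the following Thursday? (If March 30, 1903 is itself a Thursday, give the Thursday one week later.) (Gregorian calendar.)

April 2, 1903

Mar 30, 1903 is a Monday.
From Monday to the next Thursday is 3 days.
Mar 30, 1903 + 3 = Apr 2, 1903.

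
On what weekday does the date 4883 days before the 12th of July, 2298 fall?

First find the weekday of Jul 12, 2298. Doomsday rule: the anchor day for the 2200s is Friday. For year 98: 98÷12 = 8 r 2, and 2÷4 = 0, so 8+2+0 = 10.
Friday + 10 ≡ Monday — that's 2298's doomsday.
In July the doomsday date is Jul 11.
Jul 12 is 1 day after Jul 11; 1 mod 7 = 1, so Monday + 1 = Tuesday.
4883 mod 7 = 4, so 4883 days before a Tuesday is Tuesday − 4 = Friday.

Friday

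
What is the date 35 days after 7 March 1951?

Mar has 31 days: +25 → Apr 1, 1951 (10 left).
+10 → Apr 11, 1951.

April 11, 1951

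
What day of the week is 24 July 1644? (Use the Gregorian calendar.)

Sunday

Doomsday rule: the anchor day for the 1600s is Tuesday. For year 44: 44÷12 = 3 r 8, and 8÷4 = 2, so 3+8+2 = 13.
Tuesday + 13 ≡ Monday — that's 1644's doomsday.
In July the doomsday date is Jul 11.
Jul 24 is 13 days after Jul 11; 13 mod 7 = 6, so Monday + 6 = Sunday.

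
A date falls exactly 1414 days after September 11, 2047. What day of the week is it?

Sep 11, 2047 is a Wednesday.
1414 mod 7 = 0, so 1414 days after a Wednesday is Wednesday + 0 = Wednesday.

Wednesday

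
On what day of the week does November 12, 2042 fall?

Doomsday rule: the anchor day for the 2000s is Tuesday. For year 42: 42÷12 = 3 r 6, and 6÷4 = 1, so 3+6+1 = 10.
Tuesday + 10 ≡ Friday — that's 2042's doomsday.
In November the doomsday date is Nov 7.
Nov 12 is 5 days after Nov 7; 5 mod 7 = 5, so Friday + 5 = Wednesday.

Wednesday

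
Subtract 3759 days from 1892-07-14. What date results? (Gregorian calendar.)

March 30, 1882

−366 (one year; includes Feb 29, 1892) → Jul 14, 1891 (3393 left).
−365 (one year) → Jul 14, 1890 (3028 left).
−365 (one year) → Jul 14, 1889 (2663 left).
−365 (one year) → Jul 14, 1888 (2298 left).
−366 (one year; includes Feb 29, 1888) → Jul 14, 1887 (1932 left).
−365 (one year) → Jul 14, 1886 (1567 left).
−365 (one year) → Jul 14, 1885 (1202 left).
−365 (one year) → Jul 14, 1884 (837 left).
−366 (one year; includes Feb 29, 1884) → Jul 14, 1883 (471 left).
−365 (one year) → Jul 14, 1882 (106 left).
−14 → Jun 30, 1882 (end of Jun, 30 days; 92 left).
−30 → May 31, 1882 (end of May, 31 days; 62 left).
−31 → Apr 30, 1882 (end of Apr, 30 days; 31 left).
−30 → Mar 31, 1882 (end of Mar, 31 days; 1 left).
−1 → Mar 30, 1882.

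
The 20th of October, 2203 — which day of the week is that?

Doomsday rule: the anchor day for the 2200s is Friday. For year 03: 3÷12 = 0 r 3, and 3÷4 = 0, so 0+3+0 = 3.
Friday + 3 ≡ Monday — that's 2203's doomsday.
In October the doomsday date is Oct 10.
Oct 20 is 10 days after Oct 10; 10 mod 7 = 3, so Monday + 3 = Thursday.

Thursday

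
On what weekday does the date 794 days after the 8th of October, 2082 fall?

Oct 8, 2082 is a Thursday.
794 mod 7 = 3, so 794 days after a Thursday is Thursday + 3 = Sunday.

Sunday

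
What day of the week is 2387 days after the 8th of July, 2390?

First find the weekday of Jul 8, 2390. Doomsday rule: the anchor day for the 2300s is Wednesday. For year 90: 90÷12 = 7 r 6, and 6÷4 = 1, so 7+6+1 = 14.
Wednesday + 14 ≡ Wednesday — that's 2390's doomsday.
In July the doomsday date is Jul 11.
Jul 8 is 3 days before Jul 11; 3 mod 7 = 3, so Wednesday − 3 = Sunday.
2387 mod 7 = 0, so 2387 days after a Sunday is Sunday + 0 = Sunday.

Sunday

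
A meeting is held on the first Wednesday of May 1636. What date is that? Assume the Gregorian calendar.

May 7, 1636

May 1, 1636 is a Thursday.
The first Wednesday is therefore May 7 (6 days later).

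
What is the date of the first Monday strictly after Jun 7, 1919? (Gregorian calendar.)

Jun 7, 1919 is a Saturday.
From Saturday to the next Monday is 2 days.
Jun 7, 1919 + 2 = Jun 9, 1919.

June 9, 1919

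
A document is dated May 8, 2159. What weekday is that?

January 1, 2159 is a Monday.
Jan 1, 2159 → Feb 1, 2159: 31 days (January has 31).
Feb 1, 2159 → Mar 1, 2159: 28 days (February has 28).
Mar 1, 2159 → Apr 1, 2159: 31 days (March has 31).
Apr 1, 2159 → May 1, 2159: 30 days (April has 30).
May 1, 2159 → May 8, 2159: 7 days.
Total: 127 days.
127 mod 7 = 1, so Monday + 1 = Tuesday.

Tuesday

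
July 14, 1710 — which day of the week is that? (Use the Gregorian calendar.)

Doomsday rule: the anchor day for the 1700s is Sunday. For year 10: 10÷12 = 0 r 10, and 10÷4 = 2, so 0+10+2 = 12.
Sunday + 12 ≡ Friday — that's 1710's doomsday.
In July the doomsday date is Jul 11.
Jul 14 is 3 days after Jul 11; 3 mod 7 = 3, so Friday + 3 = Monday.

Monday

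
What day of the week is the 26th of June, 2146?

Sunday

Doomsday rule: the anchor day for the 2100s is Sunday. For year 46: 46÷12 = 3 r 10, and 10÷4 = 2, so 3+10+2 = 15.
Sunday + 15 ≡ Monday — that's 2146's doomsday.
In June the doomsday date is Jun 6.
Jun 26 is 20 days after Jun 6; 20 mod 7 = 6, so Monday + 6 = Sunday.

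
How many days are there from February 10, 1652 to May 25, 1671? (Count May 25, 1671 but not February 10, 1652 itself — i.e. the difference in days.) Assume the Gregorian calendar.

7044

Feb 10, 1652 → Feb 10, 1653: 366 days (Feb 29, 1652 is in that span).
Feb 10, 1653 → Feb 10, 1654: 365 days.
Feb 10, 1654 → Feb 10, 1655: 365 days.
Feb 10, 1655 → Feb 10, 1656: 365 days.
Feb 10, 1656 → Feb 10, 1657: 366 days (Feb 29, 1656 is in that span).
Feb 10, 1657 → Feb 10, 1658: 365 days.
Feb 10, 1658 → Feb 10, 1659: 365 days.
Feb 10, 1659 → Feb 10, 1660: 365 days.
Feb 10, 1660 → Feb 10, 1661: 366 days (Feb 29, 1660 is in that span).
Feb 10, 1661 → Feb 10, 1662: 365 days.
Feb 10, 1662 → Feb 10, 1663: 365 days.
Feb 10, 1663 → Feb 10, 1664: 365 days.
Feb 10, 1664 → Feb 10, 1665: 366 days (Feb 29, 1664 is in that span).
Feb 10, 1665 → Feb 10, 1666: 365 days.
Feb 10, 1666 → Feb 10, 1667: 365 days.
Feb 10, 1667 → Feb 10, 1668: 365 days.
Feb 10, 1668 → Feb 10, 1669: 366 days (Feb 29, 1668 is in that span).
Feb 10, 1669 → Feb 10, 1670: 365 days.
Feb 10, 1670 → Feb 10, 1671: 365 days.
Feb 10, 1671 → Mar 10, 1671: 28 days (February has 28).
Mar 10, 1671 → Apr 10, 1671: 31 days (March has 31).
Apr 10, 1671 → May 10, 1671: 30 days (April has 30).
May 10, 1671 → May 25, 1671: 15 days.
Total: 7044 days.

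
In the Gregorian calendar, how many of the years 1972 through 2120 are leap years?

37

Multiples of 4 in [1972,2120]: 38.
Of those, multiples of 100: 2 (not leap unless ÷400).
Multiples of 400: 1.
Leap years = 38 − 2 + 1 = 37.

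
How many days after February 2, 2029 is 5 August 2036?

Feb 2, 2029 → Feb 2, 2030: 365 days.
Feb 2, 2030 → Feb 2, 2031: 365 days.
Feb 2, 2031 → Feb 2, 2032: 365 days.
Feb 2, 2032 → Feb 2, 2033: 366 days (Feb 29, 2032 is in that span).
Feb 2, 2033 → Feb 2, 2034: 365 days.
Feb 2, 2034 → Feb 2, 2035: 365 days.
Feb 2, 2035 → Feb 2, 2036: 365 days.
Feb 2, 2036 → Mar 2, 2036: 29 days (February has 29).
Mar 2, 2036 → Apr 2, 2036: 31 days (March has 31).
Apr 2, 2036 → May 2, 2036: 30 days (April has 30).
May 2, 2036 → Jun 2, 2036: 31 days (May has 31).
Jun 2, 2036 → Jul 2, 2036: 30 days (June has 30).
Jul 2, 2036 → Aug 2, 2036: 31 days (July has 31).
Aug 2, 2036 → Aug 5, 2036: 3 days.
Total: 2741 days.

2741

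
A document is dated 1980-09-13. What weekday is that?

Saturday

Doomsday rule: the anchor day for the 1900s is Wednesday. For year 80: 80÷12 = 6 r 8, and 8÷4 = 2, so 6+8+2 = 16.
Wednesday + 16 ≡ Friday — that's 1980's doomsday.
In September the doomsday date is Sep 5.
Sep 13 is 8 days after Sep 5; 8 mod 7 = 1, so Friday + 1 = Saturday.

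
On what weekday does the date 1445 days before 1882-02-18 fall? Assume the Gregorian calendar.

Feb 18, 1882 is a Saturday.
1445 mod 7 = 3, so 1445 days before a Saturday is Saturday − 3 = Wednesday.

Wednesday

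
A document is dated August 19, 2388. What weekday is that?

Friday

Doomsday rule: the anchor day for the 2300s is Wednesday. For year 88: 88÷12 = 7 r 4, and 4÷4 = 1, so 7+4+1 = 12.
Wednesday + 12 ≡ Monday — that's 2388's doomsday.
In August the doomsday date is Aug 8.
Aug 19 is 11 days after Aug 8; 11 mod 7 = 4, so Monday + 4 = Friday.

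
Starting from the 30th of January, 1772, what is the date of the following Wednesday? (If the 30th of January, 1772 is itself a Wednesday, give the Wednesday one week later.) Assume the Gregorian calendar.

Jan 30, 1772 is a Thursday.
From Thursday to the next Wednesday is 6 days.
Jan 30, 1772 + 6 = Feb 5, 1772.

February 5, 1772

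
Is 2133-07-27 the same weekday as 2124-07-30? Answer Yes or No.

From Jul 30, 2124 to Jul 27, 2133 is 3284 days.
3284 mod 7 = 1, so they are different weekdays.
(Jul 30, 2124 is a Sunday; Jul 27, 2133 is a Monday.)

No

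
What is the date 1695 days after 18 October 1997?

+365 (one year) → Oct 18, 1998 (1330 left).
+365 (one year) → Oct 18, 1999 (965 left).
+366 (one year; includes Feb 29, 2000) → Oct 18, 2000 (599 left).
+365 (one year) → Oct 18, 2001 (234 left).
Oct has 31 days: +14 → Nov 1, 2001 (220 left).
Nov has 30 days: +30 → Dec 1, 2001 (190 left).
Dec has 31 days: +31 → Jan 1, 2002 (159 left).
Jan has 31 days: +31 → Feb 1, 2002 (128 left).
Feb has 28 days: +28 → Mar 1, 2002 (100 left).
Mar has 31 days: +31 → Apr 1, 2002 (69 left).
Apr has 30 days: +30 → May 1, 2002 (39 left).
May has 31 days: +31 → Jun 1, 2002 (8 left).
+8 → Jun 9, 2002.

June 9, 2002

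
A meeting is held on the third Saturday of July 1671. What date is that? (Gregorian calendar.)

July 1, 1671 is a Wednesday.
The first Saturday is therefore July 4 (3 days later).
The third Saturday is 4 + 2×7 = July 18.

July 18, 1671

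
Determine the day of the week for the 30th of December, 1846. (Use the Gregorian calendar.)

January 1, 1846 is a Thursday.
Jan 1, 1846 → Feb 1, 1846: 31 days (January has 31).
Feb 1, 1846 → Mar 1, 1846: 28 days (February has 28).
Mar 1, 1846 → Apr 1, 1846: 31 days (March has 31).
Apr 1, 1846 → May 1, 1846: 30 days (April has 30).
May 1, 1846 → Jun 1, 1846: 31 days (May has 31).
Jun 1, 1846 → Jul 1, 1846: 30 days (June has 30).
Jul 1, 1846 → Aug 1, 1846: 31 days (July has 31).
Aug 1, 1846 → Sep 1, 1846: 31 days (August has 31).
Sep 1, 1846 → Oct 1, 1846: 30 days (September has 30).
Oct 1, 1846 → Nov 1, 1846: 31 days (October has 31).
Nov 1, 1846 → Dec 1, 1846: 30 days (November has 30).
Dec 1, 1846 → Dec 30, 1846: 29 days.
Total: 363 days.
363 mod 7 = 6, so Thursday + 6 = Wednesday.

Wednesday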